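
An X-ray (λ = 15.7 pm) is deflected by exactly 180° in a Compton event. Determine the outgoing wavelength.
20.5526 pm

Using the Compton formula: λ' = λ + λ_C(1 − cos θ)

For θ = 180°, cos θ = -1 (exact) = -1.0000, so:
1 − cos 180° = 1 − (-1) = 2.0000

Δλ = λ_C × 2.0000 = 2.4263 × 2.0000 = 4.8526 pm

λ' = 15.7 + 4.8526 = 20.5526 pm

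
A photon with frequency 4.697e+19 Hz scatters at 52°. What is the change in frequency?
5.988e+18 Hz (decrease)

Convert frequency to wavelength (c = 299792458 m/s):
λ₀ = c/f₀ = 299792458/4.697e+19 = 6.3826370e-12 m = 6.3826 pm

Calculate Compton shift:
Δλ = λ_C(1 - cos(52°)) = 0.9325 pm

Final wavelength:
λ' = λ₀ + Δλ = 6.3826 + 0.9325 = 7.3152 pm

Final frequency:
f' = c/λ' = 299792458/7.3151615e-12 = 4.0982343e+19 Hz

Frequency shift (decrease):
Δf = f₀ - f' = 4.697e+19 - 4.0982343e+19 = 5.988e+18 Hz

(Intermediate values are shown rounded; full precision is carried through to the final answer.)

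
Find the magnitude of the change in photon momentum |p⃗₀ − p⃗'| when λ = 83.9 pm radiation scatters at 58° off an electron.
7.6069e-24 kg·m/s

Photon momentum magnitude is p = h/λ.

Initial momentum:
p₀ = h/λ = 6.6261e-34/8.3900e-11 = 7.8976e-24 kg·m/s

After scattering:
λ' = λ + Δλ = 83.9 + 1.1406 = 85.0406 pm
p' = h/λ' = 6.6261e-34/8.5041e-11 = 7.7917e-24 kg·m/s

Momentum is a vector; the scattered photon's direction makes angle θ = 58° with the incident direction. The magnitude of the vector change Δp⃗ = p⃗₀ − p⃗' is found from the law of cosines:
|Δp⃗|² = p₀² + p'² − 2p₀p'cos θ
|Δp⃗|² = (7.8976e-24)² + (7.7917e-24)² − 2·7.8976e-24·7.7917e-24·cos(58°)
|Δp⃗| = 7.6069e-24 kg·m/s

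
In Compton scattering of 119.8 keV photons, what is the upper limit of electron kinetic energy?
38.2416 keV

Maximum energy transfer occurs at θ = 180° (backscattering).

Initial photon: E₀ = 119.8 keV → λ₀ = 10.3493 pm

Maximum Compton shift (at 180°):
Δλ_max = 2λ_C = 2 × 2.4263 = 4.8526 pm

Final wavelength:
λ' = 10.3493 + 4.8526 = 15.2019 pm

Minimum photon energy (maximum energy to electron):
E'_min = hc/λ' = 81.5584 keV

Maximum electron kinetic energy:
K_max = E₀ - E'_min = 119.8000 - 81.5584 = 38.2416 keV

(Intermediate values are shown rounded; full precision is carried through to the final answer.)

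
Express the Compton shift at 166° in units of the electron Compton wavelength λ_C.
1.9703 λ_C

The Compton shift formula is:
Δλ = λ_C(1 - cos θ)

Dividing both sides by λ_C:
Δλ/λ_C = 1 - cos θ

For θ = 166°:
Δλ/λ_C = 1 - cos(166°)
Δλ/λ_C = 1 - -0.9703
Δλ/λ_C = 1.9703

This means the shift is 1.9703 × λ_C = 4.7805 pm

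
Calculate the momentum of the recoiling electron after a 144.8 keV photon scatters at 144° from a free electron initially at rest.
1.2252e-22 kg·m/s

The electron is initially at rest, so by conservation of momentum:
p⃗_e = p⃗₀ − p⃗'  (incident photon momentum minus scattered photon momentum)

Photon momentum magnitudes (p = h/λ = E/c):
λ₀ = hc/E₀ = 8.5624 pm → p₀ = h/λ₀ = 7.7385e-23 kg·m/s
Δλ = λ_C(1 − cos 144°) = 4.3892 pm
λ' = 12.9517 pm → p' = h/λ' = 5.1160e-23 kg·m/s

The scattered photon makes angle θ = 144° with the incident direction, so by the law of cosines:
|p⃗_e|² = p₀² + p'² − 2p₀p'cos θ
|p⃗_e|² = (7.7385e-23)² + (5.1160e-23)² − 2·7.7385e-23·5.1160e-23·cos(144°)
|p⃗_e| = 1.2252e-22 kg·m/s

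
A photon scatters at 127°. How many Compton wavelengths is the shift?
1.6018 λ_C

The Compton shift formula is:
Δλ = λ_C(1 - cos θ)

Dividing both sides by λ_C:
Δλ/λ_C = 1 - cos θ

For θ = 127°:
Δλ/λ_C = 1 - cos(127°)
Δλ/λ_C = 1 - -0.6018
Δλ/λ_C = 1.6018

This means the shift is 1.6018 × λ_C = 3.8865 pm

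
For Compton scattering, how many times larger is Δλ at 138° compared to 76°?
138° produces the larger shift by a factor of 2.299

Calculate both shifts using Δλ = λ_C(1 - cos θ):

For θ₁ = 76°:
Δλ₁ = 2.4263 × (1 - cos(76°))
Δλ₁ = 2.4263 × 0.7581
Δλ₁ = 1.8393 pm

For θ₂ = 138°:
Δλ₂ = 2.4263 × (1 - cos(138°))
Δλ₂ = 2.4263 × 1.7431
Δλ₂ = 4.2294 pm

The 138° angle produces the larger shift.
Ratio: 4.2294/1.8393 = 2.299

(Intermediate values are shown rounded; full precision is carried through to the final answer.)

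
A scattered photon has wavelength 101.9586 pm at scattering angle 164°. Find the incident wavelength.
97.2000 pm

From λ' = λ + Δλ, we have λ = λ' - Δλ

First calculate the Compton shift:
Δλ = λ_C(1 - cos θ)
Δλ = 2.4263 × (1 - cos(164°))
Δλ = 2.4263 × 1.9613
Δλ = 4.7586 pm

Initial wavelength:
λ = λ' - Δλ
λ = 101.9586 - 4.7586
λ = 97.2000 pm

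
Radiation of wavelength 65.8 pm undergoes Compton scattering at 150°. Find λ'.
70.3276 pm

Using the Compton formula: λ' = λ + λ_C(1 − cos θ)

For θ = 150°, cos θ = -√3/2 (exact) ≈ -0.8660, so:
1 − cos 150° = 1 − (-√3/2) ≈ 1.8660

Δλ = λ_C × 1.8660 = 2.4263 × 1.8660 = 4.5276 pm

λ' = 65.8 + 4.5276 = 70.3276 pm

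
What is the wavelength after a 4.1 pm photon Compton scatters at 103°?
7.0721 pm

Using the Compton scattering formula:
λ' = λ + Δλ = λ + λ_C(1 - cos θ)

Given:
- Initial wavelength λ = 4.1 pm
- Scattering angle θ = 103°
- Compton wavelength λ_C ≈ 2.4263 pm

Calculate the shift:
Δλ = 2.4263 × (1 - cos(103°))
Δλ = 2.4263 × 1.2250
Δλ = 2.9721 pm

Final wavelength:
λ' = 4.1 + 2.9721 = 7.0721 pm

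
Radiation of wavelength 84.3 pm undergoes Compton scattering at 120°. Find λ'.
87.9395 pm

Using the Compton formula: λ' = λ + λ_C(1 − cos θ)

For θ = 120°, cos θ = -1/2 (exact) = -0.5000, so:
1 − cos 120° = 1 − (-1/2) = 1.5000

Δλ = λ_C × 1.5000 = 2.4263 × 1.5000 = 3.6395 pm

λ' = 84.3 + 3.6395 = 87.9395 pm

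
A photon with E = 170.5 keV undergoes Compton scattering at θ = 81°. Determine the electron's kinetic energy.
37.4491 keV

By energy conservation: K_e = E_initial - E_final

First find the scattered photon energy:
Initial wavelength: λ = hc/E = 7.2718 pm
Compton shift: Δλ = λ_C(1 - cos(81°)) = 2.0468 pm
Final wavelength: λ' = 7.2718 + 2.0468 = 9.3186 pm
Final photon energy: E' = hc/λ' = 133.0509 keV

Electron kinetic energy:
K_e = E - E' = 170.5000 - 133.0509 = 37.4491 keV

(Intermediate values are shown rounded; full precision is carried through to the final answer.)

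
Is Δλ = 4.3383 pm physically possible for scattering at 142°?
Yes, consistent

Calculate the expected shift for θ = 142°:

Δλ_expected = λ_C(1 - cos(142°))
Δλ_expected = 2.4263 × (1 - cos(142°))
Δλ_expected = 2.4263 × 1.7880
Δλ_expected = 4.3383 pm

Given shift: 4.3383 pm
Expected shift: 4.3383 pm
Difference: 0.0000 pm

The values match. This is consistent with Compton scattering at the stated angle.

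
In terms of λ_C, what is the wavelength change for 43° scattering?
0.2686 λ_C

The Compton shift formula is:
Δλ = λ_C(1 - cos θ)

Dividing both sides by λ_C:
Δλ/λ_C = 1 - cos θ

For θ = 43°:
Δλ/λ_C = 1 - cos(43°)
Δλ/λ_C = 1 - 0.7314
Δλ/λ_C = 0.2686

This means the shift is 0.2686 × λ_C = 0.6518 pm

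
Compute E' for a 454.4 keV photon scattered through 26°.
416.8822 keV

First convert energy to wavelength:
λ = hc/E, with hc ≈ 1239.842 keV·pm (i.e. 1239.842 eV·nm)

For E = 454.4 keV = 454400 eV:
λ = 1239.842 keV·pm / 454.4 keV
λ = 2.7285 pm

Calculate the Compton shift:
Δλ = λ_C(1 - cos(26°)) = 2.4263 × 0.1012
Δλ = 0.2456 pm

Final wavelength:
λ' = 2.7285 + 0.2456 = 2.9741 pm

Final energy:
E' = hc/λ' = 1239.842 / 2.9741 = 416.8822 keV

(Intermediate values are shown rounded; full precision is carried through to the final answer.)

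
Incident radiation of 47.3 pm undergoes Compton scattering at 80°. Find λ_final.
49.3050 pm

Using the Compton scattering formula:
λ' = λ + Δλ = λ + λ_C(1 - cos θ)

Given:
- Initial wavelength λ = 47.3 pm
- Scattering angle θ = 80°
- Compton wavelength λ_C ≈ 2.4263 pm

Calculate the shift:
Δλ = 2.4263 × (1 - cos(80°))
Δλ = 2.4263 × 0.8264
Δλ = 2.0050 pm

Final wavelength:
λ' = 47.3 + 2.0050 = 49.3050 pm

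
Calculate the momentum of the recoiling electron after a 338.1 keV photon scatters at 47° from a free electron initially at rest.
1.3469e-22 kg·m/s

The electron is initially at rest, so by conservation of momentum:
p⃗_e = p⃗₀ − p⃗'  (incident photon momentum minus scattered photon momentum)

Photon momentum magnitudes (p = h/λ = E/c):
λ₀ = hc/E₀ = 3.6671 pm → p₀ = h/λ₀ = 1.8069e-22 kg·m/s
Δλ = λ_C(1 − cos 47°) = 0.7716 pm
λ' = 4.4387 pm → p' = h/λ' = 1.4928e-22 kg·m/s

The scattered photon makes angle θ = 47° with the incident direction, so by the law of cosines:
|p⃗_e|² = p₀² + p'² − 2p₀p'cos θ
|p⃗_e|² = (1.8069e-22)² + (1.4928e-22)² − 2·1.8069e-22·1.4928e-22·cos(47°)
|p⃗_e| = 1.3469e-22 kg·m/s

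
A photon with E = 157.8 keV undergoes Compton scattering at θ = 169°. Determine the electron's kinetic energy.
59.9055 keV

By energy conservation: K_e = E_initial - E_final

First find the scattered photon energy:
Initial wavelength: λ = hc/E = 7.8570 pm
Compton shift: Δλ = λ_C(1 - cos(169°)) = 4.8080 pm
Final wavelength: λ' = 7.8570 + 4.8080 = 12.6651 pm
Final photon energy: E' = hc/λ' = 97.8945 keV

Electron kinetic energy:
K_e = E - E' = 157.8000 - 97.8945 = 59.9055 keV

(Intermediate values are shown rounded; full precision is carried through to the final answer.)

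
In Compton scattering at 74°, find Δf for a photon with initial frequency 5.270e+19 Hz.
1.244e+19 Hz (decrease)

Convert frequency to wavelength (c = 299792458 m/s):
λ₀ = c/f₀ = 299792458/5.270e+19 = 5.6886614e-12 m = 5.6887 pm

Calculate Compton shift:
Δλ = λ_C(1 - cos(74°)) = 1.7575 pm

Final wavelength:
λ' = λ₀ + Δλ = 5.6887 + 1.7575 = 7.4462 pm

Final frequency:
f' = c/λ' = 299792458/7.4461899e-12 = 4.0261189e+19 Hz

Frequency shift (decrease):
Δf = f₀ - f' = 5.270e+19 - 4.0261189e+19 = 1.244e+19 Hz

(Intermediate values are shown rounded; full precision is carried through to the final answer.)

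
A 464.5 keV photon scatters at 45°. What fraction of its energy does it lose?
0.2103 (or 21.03%)

Calculate initial and final photon energies:

Initial: E₀ = 464.5 keV → λ₀ = 2.6692 pm
Compton shift: Δλ = 0.7106 pm
Final wavelength: λ' = 3.3798 pm
Final energy: E' = 366.8338 keV

Fractional energy loss:
(E₀ - E')/E₀ = (464.5000 - 366.8338)/464.5000
= 97.6662/464.5000
= 0.2103
= 21.03%

(Intermediate values are shown rounded; full precision is carried through to the final answer.)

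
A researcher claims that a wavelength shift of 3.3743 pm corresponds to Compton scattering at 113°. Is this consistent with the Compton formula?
Yes, consistent

Calculate the expected shift for θ = 113°:

Δλ_expected = λ_C(1 - cos(113°))
Δλ_expected = 2.4263 × (1 - cos(113°))
Δλ_expected = 2.4263 × 1.3907
Δλ_expected = 3.3743 pm

Given shift: 3.3743 pm
Expected shift: 3.3743 pm
Difference: 0.0000 pm

The values match. This is consistent with Compton scattering at the stated angle.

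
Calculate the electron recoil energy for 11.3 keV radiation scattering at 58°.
0.1163 keV

By energy conservation: K_e = E_initial - E_final

First find the scattered photon energy:
Initial wavelength: λ = hc/E = 109.7205 pm
Compton shift: Δλ = λ_C(1 - cos(58°)) = 1.1406 pm
Final wavelength: λ' = 109.7205 + 1.1406 = 110.8611 pm
Final photon energy: E' = hc/λ' = 11.1837 keV

Electron kinetic energy:
K_e = E - E' = 11.3000 - 11.1837 = 0.1163 keV

(Intermediate values are shown rounded; full precision is carried through to the final answer.)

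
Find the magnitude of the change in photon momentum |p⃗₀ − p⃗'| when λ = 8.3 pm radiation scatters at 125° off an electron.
1.1988e-22 kg·m/s

Photon momentum magnitude is p = h/λ.

Initial momentum:
p₀ = h/λ = 6.6261e-34/8.3000e-12 = 7.9832e-23 kg·m/s

After scattering:
λ' = λ + Δλ = 8.3 + 3.8180 = 12.1180 pm
p' = h/λ' = 6.6261e-34/1.2118e-11 = 5.4680e-23 kg·m/s

Momentum is a vector; the scattered photon's direction makes angle θ = 125° with the incident direction. The magnitude of the vector change Δp⃗ = p⃗₀ − p⃗' is found from the law of cosines:
|Δp⃗|² = p₀² + p'² − 2p₀p'cos θ
|Δp⃗|² = (7.9832e-23)² + (5.4680e-23)² − 2·7.9832e-23·5.4680e-23·cos(125°)
|Δp⃗| = 1.1988e-22 kg·m/s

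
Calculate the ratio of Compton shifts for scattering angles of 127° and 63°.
127° produces the larger shift by a factor of 2.934

Calculate both shifts using Δλ = λ_C(1 - cos θ):

For θ₁ = 63°:
Δλ₁ = 2.4263 × (1 - cos(63°))
Δλ₁ = 2.4263 × 0.5460
Δλ₁ = 1.3248 pm

For θ₂ = 127°:
Δλ₂ = 2.4263 × (1 - cos(127°))
Δλ₂ = 2.4263 × 1.6018
Δλ₂ = 3.8865 pm

The 127° angle produces the larger shift.
Ratio: 3.8865/1.3248 = 2.934

(Intermediate values are shown rounded; full precision is carried through to the final answer.)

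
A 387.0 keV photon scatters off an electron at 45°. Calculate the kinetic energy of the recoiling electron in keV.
70.2593 keV

By energy conservation: K_e = E_initial - E_final

First find the scattered photon energy:
Initial wavelength: λ = hc/E = 3.2037 pm
Compton shift: Δλ = λ_C(1 - cos(45°)) = 0.7106 pm
Final wavelength: λ' = 3.2037 + 0.7106 = 3.9144 pm
Final photon energy: E' = hc/λ' = 316.7407 keV

Electron kinetic energy:
K_e = E - E' = 387.0000 - 316.7407 = 70.2593 keV

(Intermediate values are shown rounded; full precision is carried through to the final answer.)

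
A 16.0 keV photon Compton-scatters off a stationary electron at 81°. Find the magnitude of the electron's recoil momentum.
1.0965e-23 kg·m/s

The electron is initially at rest, so by conservation of momentum:
p⃗_e = p⃗₀ − p⃗'  (incident photon momentum minus scattered photon momentum)

Photon momentum magnitudes (p = h/λ = E/c):
λ₀ = hc/E₀ = 77.4901 pm → p₀ = h/λ₀ = 8.5509e-24 kg·m/s
Δλ = λ_C(1 − cos 81°) = 2.0468 pm
λ' = 79.5369 pm → p' = h/λ' = 8.3308e-24 kg·m/s

The scattered photon makes angle θ = 81° with the incident direction, so by the law of cosines:
|p⃗_e|² = p₀² + p'² − 2p₀p'cos θ
|p⃗_e|² = (8.5509e-24)² + (8.3308e-24)² − 2·8.5509e-24·8.3308e-24·cos(81°)
|p⃗_e| = 1.0965e-23 kg·m/s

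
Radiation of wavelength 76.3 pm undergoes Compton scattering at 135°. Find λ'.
80.4420 pm

Using the Compton formula: λ' = λ + λ_C(1 − cos θ)

For θ = 135°, cos θ = -√2/2 (exact) ≈ -0.7071, so:
1 − cos 135° = 1 − (-√2/2) ≈ 1.7071

Δλ = λ_C × 1.7071 = 2.4263 × 1.7071 = 4.1420 pm

λ' = 76.3 + 4.1420 = 80.4420 pm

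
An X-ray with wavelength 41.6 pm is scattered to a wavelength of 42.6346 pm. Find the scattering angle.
55.00°

First find the wavelength shift:
Δλ = λ' - λ = 42.6346 - 41.6 = 1.0346 pm

Using Δλ = λ_C(1 - cos θ), with λ_C = h/(m_e·c) ≈ 2.42631024 pm:
cos θ = 1 - Δλ/λ_C
cos θ = 1 - 1.0346/2.42631024
cos θ = 0.573591

θ = arccos(0.573591)
θ = 55.00°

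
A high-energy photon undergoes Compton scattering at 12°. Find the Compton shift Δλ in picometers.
0.0530 pm

Using the Compton scattering formula:
Δλ = λ_C(1 - cos θ)

where λ_C = h/(m_e·c) ≈ 2.4263 pm is the Compton wavelength of an electron.

For θ = 12°:
cos(12°) = 0.9781
1 - cos(12°) = 0.0219

Δλ = 2.4263 × 0.0219
Δλ = 0.0530 pm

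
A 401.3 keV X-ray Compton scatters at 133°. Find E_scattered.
172.9060 keV

First convert energy to wavelength:
λ = hc/E, with hc ≈ 1239.842 keV·pm (i.e. 1239.842 eV·nm)

For E = 401.3 keV = 401300 eV:
λ = 1239.842 keV·pm / 401.3 keV
λ = 3.0896 pm

Calculate the Compton shift:
Δλ = λ_C(1 - cos(133°)) = 2.4263 × 1.6820
Δλ = 4.0810 pm

Final wavelength:
λ' = 3.0896 + 4.0810 = 7.1706 pm

Final energy:
E' = hc/λ' = 1239.842 / 7.1706 = 172.9060 keV

(Intermediate values are shown rounded; full precision is carried through to the final answer.)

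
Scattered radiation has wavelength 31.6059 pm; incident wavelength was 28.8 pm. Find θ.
99.00°

First find the wavelength shift:
Δλ = λ' - λ = 31.6059 - 28.8 = 2.8059 pm

Using Δλ = λ_C(1 - cos θ), with λ_C = h/(m_e·c) ≈ 2.42631024 pm:
cos θ = 1 - Δλ/λ_C
cos θ = 1 - 2.8059/2.42631024
cos θ = -0.156447

θ = arccos(-0.156447)
θ = 99.00°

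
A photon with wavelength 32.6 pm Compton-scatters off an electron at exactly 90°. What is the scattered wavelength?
35.0263 pm

Using the Compton formula: λ' = λ + λ_C(1 − cos θ)

For θ = 90°, cos θ = 0 (exact) = 0.0000, so:
1 − cos 90° = 1 − (0) = 1.0000

Δλ = λ_C × 1.0000 = 2.4263 × 1.0000 = 2.4263 pm

λ' = 32.6 + 2.4263 = 35.0263 pm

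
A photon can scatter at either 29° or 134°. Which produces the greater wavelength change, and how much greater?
134° produces the larger shift by a factor of 13.516

Calculate both shifts using Δλ = λ_C(1 - cos θ):

For θ₁ = 29°:
Δλ₁ = 2.4263 × (1 - cos(29°))
Δλ₁ = 2.4263 × 0.1254
Δλ₁ = 0.3042 pm

For θ₂ = 134°:
Δλ₂ = 2.4263 × (1 - cos(134°))
Δλ₂ = 2.4263 × 1.6947
Δλ₂ = 4.1118 pm

The 134° angle produces the larger shift.
Ratio: 4.1118/0.3042 = 13.516

(Intermediate values are shown rounded; full precision is carried through to the final answer.)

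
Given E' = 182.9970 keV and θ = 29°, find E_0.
191.6000 keV

Convert final energy to wavelength (hc ≈ 1239.842 keV·pm):
λ' = hc/E' = 1239.842 / 182.9970 = 6.7752 pm

Calculate the Compton shift:
Δλ = λ_C(1 - cos(29°))
Δλ = 2.4263 × (1 - cos(29°))
Δλ = 0.3042 pm

Initial wavelength:
λ = λ' - Δλ = 6.7752 - 0.3042 = 6.4710 pm

Initial energy:
E = hc/λ = 1239.842 / 6.4710 = 191.6000 keV

(Intermediate values are shown rounded; full precision is carried through to the final answer.)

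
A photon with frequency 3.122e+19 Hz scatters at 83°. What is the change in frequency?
5.669e+18 Hz (decrease)

Convert frequency to wavelength (c = 299792458 m/s):
λ₀ = c/f₀ = 299792458/3.122e+19 = 9.6025771e-12 m = 9.6026 pm

Calculate Compton shift:
Δλ = λ_C(1 - cos(83°)) = 2.1306 pm

Final wavelength:
λ' = λ₀ + Δλ = 9.6026 + 2.1306 = 11.7332 pm

Final frequency:
f' = c/λ' = 299792458/1.1733195e-11 = 2.5550796e+19 Hz

Frequency shift (decrease):
Δf = f₀ - f' = 3.122e+19 - 2.5550796e+19 = 5.669e+18 Hz

(Intermediate values are shown rounded; full precision is carried through to the final answer.)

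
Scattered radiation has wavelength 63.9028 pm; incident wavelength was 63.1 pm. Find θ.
48.00°

First find the wavelength shift:
Δλ = λ' - λ = 63.9028 - 63.1 = 0.8028 pm

Using Δλ = λ_C(1 - cos θ), with λ_C = h/(m_e·c) ≈ 2.42631024 pm:
cos θ = 1 - Δλ/λ_C
cos θ = 1 - 0.8028/2.42631024
cos θ = 0.669127

θ = arccos(0.669127)
θ = 48.00°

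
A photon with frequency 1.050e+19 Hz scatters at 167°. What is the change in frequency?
1.509e+18 Hz (decrease)

Convert frequency to wavelength (c = 299792458 m/s):
λ₀ = c/f₀ = 299792458/1.050e+19 = 2.8551663e-11 m = 28.5517 pm

Calculate Compton shift:
Δλ = λ_C(1 - cos(167°)) = 4.7904 pm

Final wavelength:
λ' = λ₀ + Δλ = 28.5517 + 4.7904 = 33.3421 pm

Final frequency:
f' = c/λ' = 299792458/3.3342097e-11 = 8.9914098e+18 Hz

Frequency shift (decrease):
Δf = f₀ - f' = 1.050e+19 - 8.9914098e+18 = 1.509e+18 Hz

(Intermediate values are shown rounded; full precision is carried through to the final answer.)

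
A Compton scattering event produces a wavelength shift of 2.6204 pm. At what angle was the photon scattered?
94.59°

From the Compton formula Δλ = λ_C(1 - cos θ), we can solve for θ:

cos θ = 1 - Δλ/λ_C

Given:
- Δλ = 2.6204 pm
- λ_C = h/(m_e·c) ≈ 2.42631024 pm

cos θ = 1 - 2.6204/2.42631024
cos θ = 1 - 1.079994
cos θ = -0.079994

θ = arccos(-0.079994)
θ = 94.59°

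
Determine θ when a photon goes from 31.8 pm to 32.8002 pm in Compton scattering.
54.00°

First find the wavelength shift:
Δλ = λ' - λ = 32.8002 - 31.8 = 1.0002 pm

Using Δλ = λ_C(1 - cos θ), with λ_C = h/(m_e·c) ≈ 2.42631024 pm:
cos θ = 1 - Δλ/λ_C
cos θ = 1 - 1.0002/2.42631024
cos θ = 0.587769

θ = arccos(0.587769)
θ = 54.00°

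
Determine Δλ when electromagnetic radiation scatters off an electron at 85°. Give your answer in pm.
2.2148 pm

Using the Compton scattering formula:
Δλ = λ_C(1 - cos θ)

where λ_C = h/(m_e·c) ≈ 2.4263 pm is the Compton wavelength of an electron.

For θ = 85°:
cos(85°) = 0.0872
1 - cos(85°) = 0.9128

Δλ = 2.4263 × 0.9128
Δλ = 2.2148 pm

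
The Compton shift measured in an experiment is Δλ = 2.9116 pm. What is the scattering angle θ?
101.54°

From the Compton formula Δλ = λ_C(1 - cos θ), we can solve for θ:

cos θ = 1 - Δλ/λ_C

Given:
- Δλ = 2.9116 pm
- λ_C = h/(m_e·c) ≈ 2.42631024 pm

cos θ = 1 - 2.9116/2.42631024
cos θ = 1 - 1.200011
cos θ = -0.200011

θ = arccos(-0.200011)
θ = 101.54°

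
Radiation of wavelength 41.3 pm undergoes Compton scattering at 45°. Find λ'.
42.0106 pm

Using the Compton formula: λ' = λ + λ_C(1 − cos θ)

For θ = 45°, cos θ = √2/2 (exact) ≈ 0.7071, so:
1 − cos 45° = 1 − (√2/2) ≈ 0.2929

Δλ = λ_C × 0.2929 = 2.4263 × 0.2929 = 0.7106 pm

λ' = 41.3 + 0.7106 = 42.0106 pm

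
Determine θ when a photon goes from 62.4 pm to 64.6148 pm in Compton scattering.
85.00°

First find the wavelength shift:
Δλ = λ' - λ = 64.6148 - 62.4 = 2.2148 pm

Using Δλ = λ_C(1 - cos θ), with λ_C = h/(m_e·c) ≈ 2.42631024 pm:
cos θ = 1 - Δλ/λ_C
cos θ = 1 - 2.2148/2.42631024
cos θ = 0.087174

θ = arccos(0.087174)
θ = 85.00°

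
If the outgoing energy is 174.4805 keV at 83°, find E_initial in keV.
249.2000 keV

Convert final energy to wavelength (hc ≈ 1239.842 keV·pm):
λ' = hc/E' = 1239.842 / 174.4805 = 7.1059 pm

Calculate the Compton shift:
Δλ = λ_C(1 - cos(83°))
Δλ = 2.4263 × (1 - cos(83°))
Δλ = 2.1306 pm

Initial wavelength:
λ = λ' - Δλ = 7.1059 - 2.1306 = 4.9753 pm

Initial energy:
E = hc/λ = 1239.842 / 4.9753 = 249.2000 keV

(Intermediate values are shown rounded; full precision is carried through to the final answer.)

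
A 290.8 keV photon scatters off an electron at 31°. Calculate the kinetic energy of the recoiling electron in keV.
21.8603 keV

By energy conservation: K_e = E_initial - E_final

First find the scattered photon energy:
Initial wavelength: λ = hc/E = 4.2636 pm
Compton shift: Δλ = λ_C(1 - cos(31°)) = 0.3466 pm
Final wavelength: λ' = 4.2636 + 0.3466 = 4.6101 pm
Final photon energy: E' = hc/λ' = 268.9397 keV

Electron kinetic energy:
K_e = E - E' = 290.8000 - 268.9397 = 21.8603 keV

(Intermediate values are shown rounded; full precision is carried through to the final answer.)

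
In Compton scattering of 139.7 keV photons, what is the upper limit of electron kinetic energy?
49.3829 keV

Maximum energy transfer occurs at θ = 180° (backscattering).

Initial photon: E₀ = 139.7 keV → λ₀ = 8.8750 pm

Maximum Compton shift (at 180°):
Δλ_max = 2λ_C = 2 × 2.4263 = 4.8526 pm

Final wavelength:
λ' = 8.8750 + 4.8526 = 13.7277 pm

Minimum photon energy (maximum energy to electron):
E'_min = hc/λ' = 90.3171 keV

Maximum electron kinetic energy:
K_max = E₀ - E'_min = 139.7000 - 90.3171 = 49.3829 keV

(Intermediate values are shown rounded; full precision is carried through to the final answer.)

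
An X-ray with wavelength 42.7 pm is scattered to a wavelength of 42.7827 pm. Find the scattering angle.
15.00°

First find the wavelength shift:
Δλ = λ' - λ = 42.7827 - 42.7 = 0.0827 pm

Using Δλ = λ_C(1 - cos θ), with λ_C = h/(m_e·c) ≈ 2.42631024 pm:
cos θ = 1 - Δλ/λ_C
cos θ = 1 - 0.0827/2.42631024
cos θ = 0.965915

θ = arccos(0.965915)
θ = 15.00°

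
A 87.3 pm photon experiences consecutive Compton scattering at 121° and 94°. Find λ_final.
93.5715 pm

Apply Compton shift twice:

First scattering at θ₁ = 121°:
Δλ₁ = λ_C(1 - cos(121°))
Δλ₁ = 2.4263 × 1.5150
Δλ₁ = 3.6760 pm

After first scattering:
λ₁ = 87.3 + 3.6760 = 90.9760 pm

Second scattering at θ₂ = 94°:
Δλ₂ = λ_C(1 - cos(94°))
Δλ₂ = 2.4263 × 1.0698
Δλ₂ = 2.5956 pm

Final wavelength:
λ₂ = 90.9760 + 2.5956 = 93.5715 pm

Total shift: Δλ_total = 3.6760 + 2.5956 = 6.2715 pm

(Intermediate values are shown rounded; full precision is carried through to the final answer.)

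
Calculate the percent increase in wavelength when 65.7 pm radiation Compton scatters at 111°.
5.0165%

Calculate the Compton shift:
Δλ = λ_C(1 - cos(111°))
Δλ = 2.4263 × (1 - cos(111°))
Δλ = 2.4263 × 1.3584
Δλ = 3.2958 pm

Percentage change:
(Δλ/λ₀) × 100 = (3.2958/65.7) × 100
= 5.0165%

(Intermediate values are shown rounded; full precision is carried through to the final answer.)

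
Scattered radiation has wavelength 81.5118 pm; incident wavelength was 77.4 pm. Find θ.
134.00°

First find the wavelength shift:
Δλ = λ' - λ = 81.5118 - 77.4 = 4.1118 pm

Using Δλ = λ_C(1 - cos θ), with λ_C = h/(m_e·c) ≈ 2.42631024 pm:
cos θ = 1 - Δλ/λ_C
cos θ = 1 - 4.1118/2.42631024
cos θ = -0.694672

θ = arccos(-0.694672)
θ = 134.00°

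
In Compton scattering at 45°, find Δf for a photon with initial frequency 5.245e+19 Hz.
5.800e+18 Hz (decrease)

Convert frequency to wavelength (c = 299792458 m/s):
λ₀ = c/f₀ = 299792458/5.245e+19 = 5.7157761e-12 m = 5.7158 pm

Calculate Compton shift:
Δλ = λ_C(1 - cos(45°)) = 0.7106 pm

Final wavelength:
λ' = λ₀ + Δλ = 5.7158 + 0.7106 = 6.4264 pm

Final frequency:
f' = c/λ' = 299792458/6.4264259e-12 = 4.6649951e+19 Hz

Frequency shift (decrease):
Δf = f₀ - f' = 5.245e+19 - 4.6649951e+19 = 5.800e+18 Hz

(Intermediate values are shown rounded; full precision is carried through to the final answer.)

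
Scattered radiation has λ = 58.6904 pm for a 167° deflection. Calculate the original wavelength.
53.9000 pm

From λ' = λ + Δλ, we have λ = λ' - Δλ

First calculate the Compton shift:
Δλ = λ_C(1 - cos θ)
Δλ = 2.4263 × (1 - cos(167°))
Δλ = 2.4263 × 1.9744
Δλ = 4.7904 pm

Initial wavelength:
λ = λ' - Δλ
λ = 58.6904 - 4.7904
λ = 53.9000 pm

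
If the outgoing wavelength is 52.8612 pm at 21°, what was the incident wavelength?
52.7000 pm

From λ' = λ + Δλ, we have λ = λ' - Δλ

First calculate the Compton shift:
Δλ = λ_C(1 - cos θ)
Δλ = 2.4263 × (1 - cos(21°))
Δλ = 2.4263 × 0.0664
Δλ = 0.1612 pm

Initial wavelength:
λ = λ' - Δλ
λ = 52.8612 - 0.1612
λ = 52.7000 pm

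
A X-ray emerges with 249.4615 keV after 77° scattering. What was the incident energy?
401.2999 keV

Convert final energy to wavelength (hc ≈ 1239.842 keV·pm):
λ' = hc/E' = 1239.842 / 249.4615 = 4.9701 pm

Calculate the Compton shift:
Δλ = λ_C(1 - cos(77°))
Δλ = 2.4263 × (1 - cos(77°))
Δλ = 1.8805 pm

Initial wavelength:
λ = λ' - Δλ = 4.9701 - 1.8805 = 3.0896 pm

Initial energy:
E = hc/λ = 1239.842 / 3.0896 = 401.2999 keV

(Intermediate values are shown rounded; full precision is carried through to the final answer.)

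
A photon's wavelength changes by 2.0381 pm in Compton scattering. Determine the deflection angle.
80.79°

From the Compton formula Δλ = λ_C(1 - cos θ), we can solve for θ:

cos θ = 1 - Δλ/λ_C

Given:
- Δλ = 2.0381 pm
- λ_C = h/(m_e·c) ≈ 2.42631024 pm

cos θ = 1 - 2.0381/2.42631024
cos θ = 1 - 0.840000
cos θ = 0.160000

θ = arccos(0.160000)
θ = 80.79°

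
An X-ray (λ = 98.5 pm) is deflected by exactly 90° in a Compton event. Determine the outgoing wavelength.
100.9263 pm

Using the Compton formula: λ' = λ + λ_C(1 − cos θ)

For θ = 90°, cos θ = 0 (exact) = 0.0000, so:
1 − cos 90° = 1 − (0) = 1.0000

Δλ = λ_C × 1.0000 = 2.4263 × 1.0000 = 2.4263 pm

λ' = 98.5 + 2.4263 = 100.9263 pm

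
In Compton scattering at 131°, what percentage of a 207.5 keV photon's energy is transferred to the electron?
0.4021 (or 40.21%)

Calculate initial and final photon energies:

Initial: E₀ = 207.5 keV → λ₀ = 5.9751 pm
Compton shift: Δλ = 4.0181 pm
Final wavelength: λ' = 9.9933 pm
Final energy: E' = 124.0679 keV

Fractional energy loss:
(E₀ - E')/E₀ = (207.5000 - 124.0679)/207.5000
= 83.4321/207.5000
= 0.4021
= 40.21%

(Intermediate values are shown rounded; full precision is carried through to the final answer.)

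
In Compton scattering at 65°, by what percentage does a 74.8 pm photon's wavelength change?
1.8729%

Calculate the Compton shift:
Δλ = λ_C(1 - cos(65°))
Δλ = 2.4263 × (1 - cos(65°))
Δλ = 2.4263 × 0.5774
Δλ = 1.4009 pm

Percentage change:
(Δλ/λ₀) × 100 = (1.4009/74.8) × 100
= 1.8729%

(Intermediate values are shown rounded; full precision is carried through to the final answer.)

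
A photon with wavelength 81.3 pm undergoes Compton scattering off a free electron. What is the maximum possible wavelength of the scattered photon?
86.1526 pm (at θ = 180°)

The Compton shift is Δλ = λ_C(1 − cos θ).

Since cos θ ranges from −1 to 1, the factor (1 − cos θ) ranges from 0 to 2; the maximum shift occurs at θ = 180° (backscattering):
Δλ_max = 2λ_C = 2 × 2.4263 pm = 4.8526 pm

Maximum scattered wavelength:
λ'_max = λ₀ + Δλ_max = 81.3 + 4.8526 = 86.1526 pm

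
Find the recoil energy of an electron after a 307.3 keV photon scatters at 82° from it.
104.8194 keV

By energy conservation: K_e = E_initial - E_final

First find the scattered photon energy:
Initial wavelength: λ = hc/E = 4.0346 pm
Compton shift: Δλ = λ_C(1 - cos(82°)) = 2.0886 pm
Final wavelength: λ' = 4.0346 + 2.0886 = 6.1233 pm
Final photon energy: E' = hc/λ' = 202.4806 keV

Electron kinetic energy:
K_e = E - E' = 307.3000 - 202.4806 = 104.8194 keV

(Intermediate values are shown rounded; full precision is carried through to the final answer.)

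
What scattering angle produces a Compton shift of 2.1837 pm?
84.26°

From the Compton formula Δλ = λ_C(1 - cos θ), we can solve for θ:

cos θ = 1 - Δλ/λ_C

Given:
- Δλ = 2.1837 pm
- λ_C = h/(m_e·c) ≈ 2.42631024 pm

cos θ = 1 - 2.1837/2.42631024
cos θ = 1 - 0.900009
cos θ = 0.099991

θ = arccos(0.099991)
θ = 84.26°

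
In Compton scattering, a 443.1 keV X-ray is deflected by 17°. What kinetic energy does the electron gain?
16.1758 keV

By energy conservation: K_e = E_initial - E_final

First find the scattered photon energy:
Initial wavelength: λ = hc/E = 2.7981 pm
Compton shift: Δλ = λ_C(1 - cos(17°)) = 0.1060 pm
Final wavelength: λ' = 2.7981 + 0.1060 = 2.9041 pm
Final photon energy: E' = hc/λ' = 426.9242 keV

Electron kinetic energy:
K_e = E - E' = 443.1000 - 426.9242 = 16.1758 keV

(Intermediate values are shown rounded; full precision is carried through to the final answer.)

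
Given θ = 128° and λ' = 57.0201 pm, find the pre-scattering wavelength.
53.1000 pm

From λ' = λ + Δλ, we have λ = λ' - Δλ

First calculate the Compton shift:
Δλ = λ_C(1 - cos θ)
Δλ = 2.4263 × (1 - cos(128°))
Δλ = 2.4263 × 1.6157
Δλ = 3.9201 pm

Initial wavelength:
λ = λ' - Δλ
λ = 57.0201 - 3.9201
λ = 53.1000 pm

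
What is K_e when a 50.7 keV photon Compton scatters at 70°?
3.1070 keV

By energy conservation: K_e = E_initial - E_final

First find the scattered photon energy:
Initial wavelength: λ = hc/E = 24.4545 pm
Compton shift: Δλ = λ_C(1 - cos(70°)) = 1.5965 pm
Final wavelength: λ' = 24.4545 + 1.5965 = 26.0509 pm
Final photon energy: E' = hc/λ' = 47.5930 keV

Electron kinetic energy:
K_e = E - E' = 50.7000 - 47.5930 = 3.1070 keV

(Intermediate values are shown rounded; full precision is carried through to the final answer.)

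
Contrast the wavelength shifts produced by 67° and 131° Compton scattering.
131° produces the larger shift by a factor of 2.718

Calculate both shifts using Δλ = λ_C(1 - cos θ):

For θ₁ = 67°:
Δλ₁ = 2.4263 × (1 - cos(67°))
Δλ₁ = 2.4263 × 0.6093
Δλ₁ = 1.4783 pm

For θ₂ = 131°:
Δλ₂ = 2.4263 × (1 - cos(131°))
Δλ₂ = 2.4263 × 1.6561
Δλ₂ = 4.0181 pm

The 131° angle produces the larger shift.
Ratio: 4.0181/1.4783 = 2.718

(Intermediate values are shown rounded; full precision is carried through to the final answer.)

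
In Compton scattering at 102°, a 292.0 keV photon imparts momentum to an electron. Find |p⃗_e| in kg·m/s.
1.9715e-22 kg·m/s

The electron is initially at rest, so by conservation of momentum:
p⃗_e = p⃗₀ − p⃗'  (incident photon momentum minus scattered photon momentum)

Photon momentum magnitudes (p = h/λ = E/c):
λ₀ = hc/E₀ = 4.2460 pm → p₀ = h/λ₀ = 1.5605e-22 kg·m/s
Δλ = λ_C(1 − cos 102°) = 2.9308 pm
λ' = 7.1768 pm → p' = h/λ' = 9.2326e-23 kg·m/s

The scattered photon makes angle θ = 102° with the incident direction, so by the law of cosines:
|p⃗_e|² = p₀² + p'² − 2p₀p'cos θ
|p⃗_e|² = (1.5605e-22)² + (9.2326e-23)² − 2·1.5605e-22·9.2326e-23·cos(102°)
|p⃗_e| = 1.9715e-22 kg·m/s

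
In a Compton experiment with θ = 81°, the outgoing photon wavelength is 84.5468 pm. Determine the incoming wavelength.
82.5000 pm

From λ' = λ + Δλ, we have λ = λ' - Δλ

First calculate the Compton shift:
Δλ = λ_C(1 - cos θ)
Δλ = 2.4263 × (1 - cos(81°))
Δλ = 2.4263 × 0.8436
Δλ = 2.0468 pm

Initial wavelength:
λ = λ' - Δλ
λ = 84.5468 - 2.0468
λ = 82.5000 pm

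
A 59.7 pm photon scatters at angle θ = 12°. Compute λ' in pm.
59.7530 pm

Using the Compton scattering formula:
λ' = λ + Δλ = λ + λ_C(1 - cos θ)

Given:
- Initial wavelength λ = 59.7 pm
- Scattering angle θ = 12°
- Compton wavelength λ_C ≈ 2.4263 pm

Calculate the shift:
Δλ = 2.4263 × (1 - cos(12°))
Δλ = 2.4263 × 0.0219
Δλ = 0.0530 pm

Final wavelength:
λ' = 59.7 + 0.0530 = 59.7530 pm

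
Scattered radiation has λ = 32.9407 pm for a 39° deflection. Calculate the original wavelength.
32.4000 pm

From λ' = λ + Δλ, we have λ = λ' - Δλ

First calculate the Compton shift:
Δλ = λ_C(1 - cos θ)
Δλ = 2.4263 × (1 - cos(39°))
Δλ = 2.4263 × 0.2229
Δλ = 0.5407 pm

Initial wavelength:
λ = λ' - Δλ
λ = 32.9407 - 0.5407
λ = 32.4000 pm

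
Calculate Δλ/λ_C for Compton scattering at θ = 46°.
0.3053 λ_C

The Compton shift formula is:
Δλ = λ_C(1 - cos θ)

Dividing both sides by λ_C:
Δλ/λ_C = 1 - cos θ

For θ = 46°:
Δλ/λ_C = 1 - cos(46°)
Δλ/λ_C = 1 - 0.6947
Δλ/λ_C = 0.3053

This means the shift is 0.3053 × λ_C = 0.7409 pm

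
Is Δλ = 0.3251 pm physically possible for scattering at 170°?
No, inconsistent

Calculate the expected shift for θ = 170°:

Δλ_expected = λ_C(1 - cos(170°))
Δλ_expected = 2.4263 × (1 - cos(170°))
Δλ_expected = 2.4263 × 1.9848
Δλ_expected = 4.8158 pm

Given shift: 0.3251 pm
Expected shift: 4.8158 pm
Difference: 4.4907 pm

The values do not match. The given shift corresponds to θ ≈ 30.0°, not 170°.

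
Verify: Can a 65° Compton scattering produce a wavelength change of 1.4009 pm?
Yes, consistent

Calculate the expected shift for θ = 65°:

Δλ_expected = λ_C(1 - cos(65°))
Δλ_expected = 2.4263 × (1 - cos(65°))
Δλ_expected = 2.4263 × 0.5774
Δλ_expected = 1.4009 pm

Given shift: 1.4009 pm
Expected shift: 1.4009 pm
Difference: 0.0000 pm

The values match. This is consistent with Compton scattering at the stated angle.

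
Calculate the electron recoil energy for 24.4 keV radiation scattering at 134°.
1.8266 keV

By energy conservation: K_e = E_initial - E_final

First find the scattered photon energy:
Initial wavelength: λ = hc/E = 50.8132 pm
Compton shift: Δλ = λ_C(1 - cos(134°)) = 4.1118 pm
Final wavelength: λ' = 50.8132 + 4.1118 = 54.9250 pm
Final photon energy: E' = hc/λ' = 22.5734 keV

Electron kinetic energy:
K_e = E - E' = 24.4000 - 22.5734 = 1.8266 keV

(Intermediate values are shown rounded; full precision is carried through to the final answer.)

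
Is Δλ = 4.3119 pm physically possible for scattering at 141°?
Yes, consistent

Calculate the expected shift for θ = 141°:

Δλ_expected = λ_C(1 - cos(141°))
Δλ_expected = 2.4263 × (1 - cos(141°))
Δλ_expected = 2.4263 × 1.7771
Δλ_expected = 4.3119 pm

Given shift: 4.3119 pm
Expected shift: 4.3119 pm
Difference: 0.0000 pm

The values match. This is consistent with Compton scattering at the stated angle.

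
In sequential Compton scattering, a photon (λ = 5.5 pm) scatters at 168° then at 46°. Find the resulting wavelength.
11.0405 pm

Apply Compton shift twice:

First scattering at θ₁ = 168°:
Δλ₁ = λ_C(1 - cos(168°))
Δλ₁ = 2.4263 × 1.9781
Δλ₁ = 4.7996 pm

After first scattering:
λ₁ = 5.5 + 4.7996 = 10.2996 pm

Second scattering at θ₂ = 46°:
Δλ₂ = λ_C(1 - cos(46°))
Δλ₂ = 2.4263 × 0.3053
Δλ₂ = 0.7409 pm

Final wavelength:
λ₂ = 10.2996 + 0.7409 = 11.0405 pm

Total shift: Δλ_total = 4.7996 + 0.7409 = 5.5405 pm

(Intermediate values are shown rounded; full precision is carried through to the final answer.)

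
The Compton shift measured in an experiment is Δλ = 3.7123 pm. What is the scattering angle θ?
122.01°

From the Compton formula Δλ = λ_C(1 - cos θ), we can solve for θ:

cos θ = 1 - Δλ/λ_C

Given:
- Δλ = 3.7123 pm
- λ_C = h/(m_e·c) ≈ 2.42631024 pm

cos θ = 1 - 3.7123/2.42631024
cos θ = 1 - 1.530019
cos θ = -0.530019

θ = arccos(-0.530019)
θ = 122.01°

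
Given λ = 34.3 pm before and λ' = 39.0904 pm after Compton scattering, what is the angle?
167.00°

First find the wavelength shift:
Δλ = λ' - λ = 39.0904 - 34.3 = 4.7904 pm

Using Δλ = λ_C(1 - cos θ), with λ_C = h/(m_e·c) ≈ 2.42631024 pm:
cos θ = 1 - Δλ/λ_C
cos θ = 1 - 4.7904/2.42631024
cos θ = -0.974356

θ = arccos(-0.974356)
θ = 167.00°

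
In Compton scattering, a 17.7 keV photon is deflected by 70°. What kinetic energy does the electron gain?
0.3944 keV

By energy conservation: K_e = E_initial - E_final

First find the scattered photon energy:
Initial wavelength: λ = hc/E = 70.0476 pm
Compton shift: Δλ = λ_C(1 - cos(70°)) = 1.5965 pm
Final wavelength: λ' = 70.0476 + 1.5965 = 71.6440 pm
Final photon energy: E' = hc/λ' = 17.3056 keV

Electron kinetic energy:
K_e = E - E' = 17.7000 - 17.3056 = 0.3944 keV

(Intermediate values are shown rounded; full precision is carried through to the final answer.)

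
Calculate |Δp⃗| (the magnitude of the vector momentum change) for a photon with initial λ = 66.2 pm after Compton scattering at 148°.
1.8633e-23 kg·m/s

Photon momentum magnitude is p = h/λ.

Initial momentum:
p₀ = h/λ = 6.6261e-34/6.6200e-11 = 1.0009e-23 kg·m/s

After scattering:
λ' = λ + Δλ = 66.2 + 4.4839 = 70.6839 pm
p' = h/λ' = 6.6261e-34/7.0684e-11 = 9.3742e-24 kg·m/s

Momentum is a vector; the scattered photon's direction makes angle θ = 148° with the incident direction. The magnitude of the vector change Δp⃗ = p⃗₀ − p⃗' is found from the law of cosines:
|Δp⃗|² = p₀² + p'² − 2p₀p'cos θ
|Δp⃗|² = (1.0009e-23)² + (9.3742e-24)² − 2·1.0009e-23·9.3742e-24·cos(148°)
|Δp⃗| = 1.8633e-23 kg·m/s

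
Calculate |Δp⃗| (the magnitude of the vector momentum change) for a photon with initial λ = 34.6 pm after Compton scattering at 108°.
2.9699e-23 kg·m/s

Photon momentum magnitude is p = h/λ.

Initial momentum:
p₀ = h/λ = 6.6261e-34/3.4600e-11 = 1.9150e-23 kg·m/s

After scattering:
λ' = λ + Δλ = 34.6 + 3.1761 = 37.7761 pm
p' = h/λ' = 6.6261e-34/3.7776e-11 = 1.7540e-23 kg·m/s

Momentum is a vector; the scattered photon's direction makes angle θ = 108° with the incident direction. The magnitude of the vector change Δp⃗ = p⃗₀ − p⃗' is found from the law of cosines:
|Δp⃗|² = p₀² + p'² − 2p₀p'cos θ
|Δp⃗|² = (1.9150e-23)² + (1.7540e-23)² − 2·1.9150e-23·1.7540e-23·cos(108°)
|Δp⃗| = 2.9699e-23 kg·m/s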